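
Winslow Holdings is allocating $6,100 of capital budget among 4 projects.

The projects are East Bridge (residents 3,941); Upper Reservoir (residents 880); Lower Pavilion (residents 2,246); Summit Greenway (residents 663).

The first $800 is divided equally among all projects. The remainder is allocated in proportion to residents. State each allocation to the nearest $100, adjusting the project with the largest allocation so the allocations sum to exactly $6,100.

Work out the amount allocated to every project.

East Bridge: $2,900; Upper Reservoir: $800; Lower Pavilion: $1,700; Summit Greenway: $700

$800 shared equally gives $200 per project.
Remainder $5,300 by residents (total 7,730): East Bridge 2,702.11 → $2,700; Upper Reservoir 603.36 → $600; Lower Pavilion 1,539.95 → $1,500; Summit Greenway 454.58 → $500.
Totals: East Bridge $200 + $2,700 = $2,900; Upper Reservoir $200 + $600 = $800; Lower Pavilion $200 + $1,500 = $1,700; Summit Greenway $200 + $500 = $700.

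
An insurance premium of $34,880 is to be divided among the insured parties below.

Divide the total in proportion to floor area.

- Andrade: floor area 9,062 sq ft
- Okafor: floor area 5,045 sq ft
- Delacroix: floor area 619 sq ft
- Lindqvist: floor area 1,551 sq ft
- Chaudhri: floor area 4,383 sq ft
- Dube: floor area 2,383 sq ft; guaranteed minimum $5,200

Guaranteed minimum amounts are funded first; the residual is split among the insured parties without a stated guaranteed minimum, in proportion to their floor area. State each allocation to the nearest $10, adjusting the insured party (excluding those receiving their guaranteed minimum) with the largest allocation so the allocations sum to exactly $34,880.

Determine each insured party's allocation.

Andrade: $13,010 · Okafor: $7,250 · Delacroix: $890 · Lindqvist: $2,230 · Chaudhri: $6,300 · Dube: $5,200

Fund the minimums — Dube $5,200. Balance $29,680.
Balance split over remaining floor area 20,660: Andrade 13,018.40 → $13,020; Okafor 7,247.61 → $7,250; Delacroix 889.25 → $890; Lindqvist 2,228.15 → $2,230; Chaudhri 6,296.58 → $6,300.
Rounding difference −$10 applied to Andrade → $13,010.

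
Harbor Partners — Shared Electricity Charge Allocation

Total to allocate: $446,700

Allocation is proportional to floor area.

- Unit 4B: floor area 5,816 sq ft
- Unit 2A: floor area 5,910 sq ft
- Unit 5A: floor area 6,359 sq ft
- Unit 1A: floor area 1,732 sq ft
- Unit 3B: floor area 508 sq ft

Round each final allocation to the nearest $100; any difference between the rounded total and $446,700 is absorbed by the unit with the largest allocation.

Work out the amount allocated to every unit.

Floor area total: 20,325.
Raw shares: Unit 4B 5,816/20,325 × $446,700 = 127,823.23; Unit 2A 5,910/20,325 × $446,700 = 129,889.15; Unit 5A 6,359/20,325 × $446,700 = 139,757.21; Unit 1A 1,732/20,325 × $446,700 = 38,065.65; Unit 3B 508/20,325 × $446,700 = 11,164.75.
After rounding ($100): Unit 4B $127,800; Unit 2A $129,900; Unit 5A $139,800; Unit 1A $38,100; Unit 3B $11,200. Sum = $446,800.
Difference $446,700 − $446,800 = −$100 applied to largest allocation (Unit 5A): Unit 5A becomes $139,700.

Unit 4B: $127,800 | Unit 2A: $129,900 | Unit 5A: $139,700 | Unit 1A: $38,100 | Unit 3B: $11,200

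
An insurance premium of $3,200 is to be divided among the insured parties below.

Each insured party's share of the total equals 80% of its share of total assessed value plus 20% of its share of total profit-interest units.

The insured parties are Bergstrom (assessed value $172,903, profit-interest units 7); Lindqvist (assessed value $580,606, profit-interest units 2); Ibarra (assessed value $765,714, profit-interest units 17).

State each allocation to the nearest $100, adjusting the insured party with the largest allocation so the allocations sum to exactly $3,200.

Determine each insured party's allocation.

Totals — assessed value 1,519,223, profit-interest units 26.
Composite weights (80% assessed value + 20% profit-interest units): Bergstrom 0.1449; Lindqvist 0.3211; Ibarra 0.5340.
Proportional shares: Bergstrom 463.66; Lindqvist 1,027.59; Ibarra 1,708.74.
After rounding ($100): Bergstrom $500; Lindqvist $1,000; Ibarra $1,700. Sum = $3,200.
Sum already equals the total — no adjustment.

Bergstrom: $500; Lindqvist: $1,000; Ibarra: $1,700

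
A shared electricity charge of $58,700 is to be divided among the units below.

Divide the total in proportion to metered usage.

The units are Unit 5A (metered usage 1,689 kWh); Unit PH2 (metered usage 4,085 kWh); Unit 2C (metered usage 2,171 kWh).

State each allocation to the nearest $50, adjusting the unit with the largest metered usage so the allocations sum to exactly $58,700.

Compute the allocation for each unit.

Combined metered usage = 1,689 + 4,085 + 2,171 = 7,945.
Raw shares: Unit 5A 12,478.83; Unit PH2 30,181.18; Unit 2C 16,039.99.
After rounding ($50): Unit 5A $12,500; Unit PH2 $30,200; Unit 2C $16,050. Sum = $58,750.
Difference $58,700 − $58,750 = −$50 applied to largest metered usage (Unit PH2): Unit PH2 becomes $30,150.

Unit 5A: $12,500 · Unit PH2: $30,150 · Unit 2C: $16,050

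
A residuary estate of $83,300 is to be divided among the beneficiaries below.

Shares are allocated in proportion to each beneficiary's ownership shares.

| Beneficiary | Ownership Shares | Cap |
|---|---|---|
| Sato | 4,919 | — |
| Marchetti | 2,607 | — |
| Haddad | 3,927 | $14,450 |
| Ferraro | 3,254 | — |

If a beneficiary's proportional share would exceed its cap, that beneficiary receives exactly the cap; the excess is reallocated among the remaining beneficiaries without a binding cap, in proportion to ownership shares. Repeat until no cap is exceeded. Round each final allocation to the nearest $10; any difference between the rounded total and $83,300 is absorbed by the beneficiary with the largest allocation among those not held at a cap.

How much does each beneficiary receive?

Sato: $31,420 · Marchetti: $16,650 · Haddad: $14,450 · Ferraro: $20,780

Sum of ownership shares: 14,707.
Proportional shares (ignoring caps): Sato 27,861.07; Marchetti 14,765.97; Haddad 22,242.41; Ferraro 18,430.56.
Cap binds for Haddad ($14,450); remaining pool $68,850 reallocated over remaining ownership shares 10,780.
Shares after redistribution: Sato 31,416.80 → $31,420; Marchetti 16,650.46 → $16,650; Ferraro 20,782.74 → $20,780.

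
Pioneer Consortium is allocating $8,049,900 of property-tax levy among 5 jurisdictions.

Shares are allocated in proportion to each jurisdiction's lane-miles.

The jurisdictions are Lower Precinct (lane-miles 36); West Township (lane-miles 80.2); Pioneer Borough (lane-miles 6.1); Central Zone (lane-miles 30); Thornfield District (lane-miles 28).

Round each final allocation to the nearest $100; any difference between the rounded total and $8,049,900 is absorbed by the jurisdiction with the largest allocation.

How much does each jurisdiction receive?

Sum of lane-miles: 180.3.
Raw shares: Lower Precinct 36/180.3 × $8,049,900 = 1,607,301.16; West Township 80.2/180.3 × $8,049,900 = 3,580,709.82; Pioneer Borough 6.1/180.3 × $8,049,900 = 272,348.25; Central Zone 30/180.3 × $8,049,900 = 1,339,417.64; Thornfield District 28/180.3 × $8,049,900 = 1,250,123.13.
Rounded to nearest $100: Lower Precinct $1,607,300; West Township $3,580,700; Pioneer Borough $272,300; Central Zone $1,339,400; Thornfield District $1,250,100. Sum = $8,049,800.
Difference $8,049,900 − $8,049,800 = +$100 applied to largest allocation (West Township): West Township becomes $3,580,800.

Lower Precinct: $1,607,300; West Township: $3,580,800; Pioneer Borough: $272,300; Central Zone: $1,339,400; Thornfield District: $1,250,100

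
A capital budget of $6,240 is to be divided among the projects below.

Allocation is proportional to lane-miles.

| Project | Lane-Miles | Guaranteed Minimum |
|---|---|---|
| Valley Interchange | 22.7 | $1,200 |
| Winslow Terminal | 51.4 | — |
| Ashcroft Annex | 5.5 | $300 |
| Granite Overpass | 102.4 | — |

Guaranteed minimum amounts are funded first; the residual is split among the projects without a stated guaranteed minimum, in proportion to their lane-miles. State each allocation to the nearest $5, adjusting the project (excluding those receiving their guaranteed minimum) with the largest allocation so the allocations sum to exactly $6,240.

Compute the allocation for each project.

Fund the minimums — Valley Interchange $1,200; Ashcroft Annex $300. Balance $4,740.
Balance split over remaining lane-miles 153.8: Winslow Terminal 1,584.11 → $1,585; Granite Overpass 3,155.89 → $3,155.

Valley Interchange: $1,200 | Winslow Terminal: $1,585 | Ashcroft Annex: $300 | Granite Overpass: $3,155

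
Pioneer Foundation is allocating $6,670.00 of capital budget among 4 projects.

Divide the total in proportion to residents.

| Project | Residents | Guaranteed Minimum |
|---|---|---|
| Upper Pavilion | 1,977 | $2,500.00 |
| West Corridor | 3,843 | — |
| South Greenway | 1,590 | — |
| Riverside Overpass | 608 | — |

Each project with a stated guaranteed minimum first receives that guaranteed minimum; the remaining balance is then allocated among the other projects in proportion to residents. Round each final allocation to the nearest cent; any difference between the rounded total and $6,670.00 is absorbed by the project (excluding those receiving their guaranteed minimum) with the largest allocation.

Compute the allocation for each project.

Fund the minimums — Upper Pavilion $2,500.00. Remaining pool $4,170.00.
Remaining pool split over remaining residents 6,041: West Corridor 2,652.7578 → $2,652.76; South Greenway 1,097.5501 → $1,097.55; Riverside Overpass 419.6921 → $419.69.

Upper Pavilion: $2,500.00 · West Corridor: $2,652.76 · South Greenway: $1,097.55 · Riverside Overpass: $419.69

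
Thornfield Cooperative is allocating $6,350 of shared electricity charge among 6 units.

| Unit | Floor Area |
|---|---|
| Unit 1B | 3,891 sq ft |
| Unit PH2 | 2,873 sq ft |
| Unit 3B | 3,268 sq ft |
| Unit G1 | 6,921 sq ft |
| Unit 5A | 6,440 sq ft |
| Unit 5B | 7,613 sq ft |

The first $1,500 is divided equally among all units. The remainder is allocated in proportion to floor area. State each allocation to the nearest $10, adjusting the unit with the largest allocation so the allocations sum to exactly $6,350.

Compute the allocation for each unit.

$1,500 shared equally gives $250 per unit.
Remainder $4,850 by floor area (total 31,006): Unit 1B 608.64 → $610; Unit PH2 449.40 → $450; Unit 3B 511.18 → $510; Unit G1 1,082.59 → $1,080; Unit 5A 1,007.35 → $1,010; Unit 5B 1,190.84 → $1,190.
Totals: Unit 1B $250 + $610 = $860; Unit PH2 $250 + $450 = $700; Unit 3B $250 + $510 = $760; Unit G1 $250 + $1,080 = $1,330; Unit 5A $250 + $1,010 = $1,260; Unit 5B $250 + $1,190 = $1,440.

Unit 1B: $860; Unit PH2: $700; Unit 3B: $760; Unit G1: $1,330; Unit 5A: $1,260; Unit 5B: $1,440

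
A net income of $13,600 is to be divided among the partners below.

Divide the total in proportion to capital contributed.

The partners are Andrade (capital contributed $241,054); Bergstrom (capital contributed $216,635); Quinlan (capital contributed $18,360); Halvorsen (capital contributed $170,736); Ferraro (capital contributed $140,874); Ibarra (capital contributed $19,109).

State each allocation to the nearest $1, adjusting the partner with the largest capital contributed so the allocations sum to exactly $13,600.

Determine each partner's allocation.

Capital contributed total: 806,768.
Proportional shares: Andrade 241,054/806,768 × $13,600 = 4,063.54; Bergstrom 216,635/806,768 × $13,600 = 3,651.90; Quinlan 18,360/806,768 × $13,600 = 309.502; Halvorsen 170,736/806,768 × $13,600 = 2,878.16; Ferraro 140,874/806,768 × $13,600 = 2,374.77; Ibarra 19,109/806,768 × $13,600 = 322.13.
After rounding ($1): Andrade $4,064; Bergstrom $3,652; Quinlan $310; Halvorsen $2,878; Ferraro $2,375; Ibarra $322. Sum = $13,601.
Difference $13,600 − $13,601 = −$1 applied to largest capital contributed (Andrade): Andrade becomes $4,063.

Andrade: $4,063 · Bergstrom: $3,652 · Quinlan: $310 · Halvorsen: $2,878 · Ferraro: $2,375 · Ibarra: $322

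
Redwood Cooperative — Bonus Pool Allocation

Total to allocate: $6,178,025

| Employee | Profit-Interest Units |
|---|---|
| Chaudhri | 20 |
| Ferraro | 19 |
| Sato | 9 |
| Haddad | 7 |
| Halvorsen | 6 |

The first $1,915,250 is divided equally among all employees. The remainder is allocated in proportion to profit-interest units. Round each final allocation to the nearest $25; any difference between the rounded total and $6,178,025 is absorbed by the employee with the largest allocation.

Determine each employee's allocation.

$1,915,250 shared equally gives $383,050 per employee.
Remainder $4,262,775 by profit-interest units (total 61): Chaudhri 1,397,631.15 → $1,397,625; Ferraro 1,327,749.59 → $1,327,750; Sato 628,934.02 → $628,925; Haddad 489,170.90 → $489,175; Halvorsen 419,289.34 → $419,300.
Totals: Chaudhri $383,050 + $1,397,625 = $1,780,675; Ferraro $383,050 + $1,327,750 = $1,710,800; Sato $383,050 + $628,925 = $1,011,975; Haddad $383,050 + $489,175 = $872,225; Halvorsen $383,050 + $419,300 = $802,350.

Chaudhri: $1,780,675 · Ferraro: $1,710,800 · Sato: $1,011,975 · Haddad: $872,225 · Halvorsen: $802,350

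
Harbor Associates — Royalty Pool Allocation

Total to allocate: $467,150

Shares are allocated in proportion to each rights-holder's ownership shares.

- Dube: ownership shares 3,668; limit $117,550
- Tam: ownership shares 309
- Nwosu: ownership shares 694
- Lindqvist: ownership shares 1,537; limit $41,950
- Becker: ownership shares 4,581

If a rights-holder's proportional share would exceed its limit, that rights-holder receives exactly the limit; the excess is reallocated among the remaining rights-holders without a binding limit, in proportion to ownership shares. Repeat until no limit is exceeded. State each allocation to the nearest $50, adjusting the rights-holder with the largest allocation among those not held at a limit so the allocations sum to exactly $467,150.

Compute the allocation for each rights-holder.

Total ownership shares = 10,789.
Unconstrained shares: Dube 158,819.74; Tam 13,379.31; Nwosu 30,049.32; Lindqvist 66,550.15; Becker 198,351.48.
Cap binds for Dube ($117,550), Lindqvist ($41,950); remaining pool $307,650 reallocated over remaining ownership shares 5,584.
Remaining shares: Tam 17,024.33 → $17,000; Nwosu 38,235.87 → $38,250; Becker 252,389.80 → $252,400.

Dube: $117,550 | Tam: $17,000 | Nwosu: $38,250 | Lindqvist: $41,950 | Becker: $252,400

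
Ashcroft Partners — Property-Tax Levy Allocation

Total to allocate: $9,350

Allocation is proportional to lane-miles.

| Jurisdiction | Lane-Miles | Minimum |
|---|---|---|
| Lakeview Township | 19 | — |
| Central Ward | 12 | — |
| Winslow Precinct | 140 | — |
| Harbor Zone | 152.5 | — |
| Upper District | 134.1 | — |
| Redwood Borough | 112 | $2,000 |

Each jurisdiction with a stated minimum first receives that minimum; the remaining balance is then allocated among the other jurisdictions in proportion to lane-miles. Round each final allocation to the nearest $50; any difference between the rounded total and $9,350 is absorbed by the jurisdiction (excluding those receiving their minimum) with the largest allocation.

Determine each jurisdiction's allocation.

Lakeview Township: $300 | Central Ward: $200 | Winslow Precinct: $2,250 | Harbor Zone: $2,450 | Upper District: $2,150 | Redwood Borough: $2,000

Guaranteed amounts: Redwood Borough $2,000. Remaining pool $7,350.
Remaining pool split over remaining lane-miles 457.6: Lakeview Township 305.18 → $300; Central Ward 192.74 → $200; Winslow Precinct 2,248.69 → $2,250; Harbor Zone 2,449.46 → $2,450; Upper District 2,153.92 → $2,150.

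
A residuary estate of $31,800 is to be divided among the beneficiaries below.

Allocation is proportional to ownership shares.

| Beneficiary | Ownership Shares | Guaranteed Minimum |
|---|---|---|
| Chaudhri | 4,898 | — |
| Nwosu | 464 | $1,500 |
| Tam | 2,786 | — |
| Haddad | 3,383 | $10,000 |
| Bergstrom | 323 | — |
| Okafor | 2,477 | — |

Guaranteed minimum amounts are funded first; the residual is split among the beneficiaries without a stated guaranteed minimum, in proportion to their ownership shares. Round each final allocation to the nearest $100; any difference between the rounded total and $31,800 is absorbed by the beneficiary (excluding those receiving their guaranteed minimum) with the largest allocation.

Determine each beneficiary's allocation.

Chaudhri: $9,500; Nwosu: $1,500; Tam: $5,400; Haddad: $10,000; Bergstrom: $600; Okafor: $4,800

Fund the minimums — Nwosu $1,500; Haddad $10,000. Balance $20,300.
Balance split over remaining ownership shares 10,484: Chaudhri 9,483.92 → $9,500; Tam 5,394.49 → $5,400; Bergstrom 625.42 → $600; Okafor 4,796.18 → $4,800.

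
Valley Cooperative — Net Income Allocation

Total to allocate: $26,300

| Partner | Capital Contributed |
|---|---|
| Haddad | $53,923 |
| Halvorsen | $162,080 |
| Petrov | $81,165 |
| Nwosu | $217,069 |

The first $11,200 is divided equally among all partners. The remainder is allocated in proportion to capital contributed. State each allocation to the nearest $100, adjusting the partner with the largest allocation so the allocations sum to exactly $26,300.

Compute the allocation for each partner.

Haddad: $4,400 · Halvorsen: $7,600 · Petrov: $5,200 · Nwosu: $9,100

First tranche $11,200 split equally: $2,800 each.
Remainder $15,100 by capital contributed (total 514,237): Haddad 1,583.39 → $1,600; Halvorsen 4,759.30 → $4,800; Petrov 2,383.32 → $2,400; Nwosu 6,373.99 → $6,400.
Rounding difference −$100 on remainder applied to Nwosu.
Totals: Haddad $2,800 + $1,600 = $4,400; Halvorsen $2,800 + $4,800 = $7,600; Petrov $2,800 + $2,400 = $5,200; Nwosu $2,800 + $6,300 = $9,100.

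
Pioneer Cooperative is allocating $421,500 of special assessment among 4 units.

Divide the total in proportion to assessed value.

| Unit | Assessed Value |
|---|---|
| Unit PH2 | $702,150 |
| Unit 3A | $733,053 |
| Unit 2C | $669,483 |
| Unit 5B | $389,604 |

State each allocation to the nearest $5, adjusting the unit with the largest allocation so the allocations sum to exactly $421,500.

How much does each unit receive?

Combined assessed value = 2,494,290.
Pro-rata amounts: Unit PH2 702,150/2,494,290 × $421,500 = 118,653.49; Unit 3A 733,053/2,494,290 × $421,500 = 123,875.67; Unit 2C 669,483/2,494,290 × $421,500 = 113,133.23; Unit 5B 389,604/2,494,290 × $421,500 = 65,837.61.
After rounding ($5): Unit PH2 $118,655; Unit 3A $123,875; Unit 2C $113,135; Unit 5B $65,840. Sum = $421,505.
Difference $421,500 − $421,505 = −$5 applied to largest allocation (Unit 3A): Unit 3A becomes $123,870.

Unit PH2: $118,655; Unit 3A: $123,870; Unit 2C: $113,135; Unit 5B: $65,840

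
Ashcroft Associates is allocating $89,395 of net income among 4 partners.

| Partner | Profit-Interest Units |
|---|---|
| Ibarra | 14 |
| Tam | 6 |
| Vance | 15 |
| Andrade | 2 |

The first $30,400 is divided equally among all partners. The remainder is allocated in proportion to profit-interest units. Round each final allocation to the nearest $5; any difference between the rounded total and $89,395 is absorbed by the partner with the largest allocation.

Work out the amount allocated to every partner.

Ibarra: $29,920 · Tam: $17,165 · Vance: $31,520 · Andrade: $10,790

Equal tier: $30,400 ÷ 4 = $7,600 apiece.
Remainder $58,995 by profit-interest units (total 37): Ibarra 22,322.43 → $22,320; Tam 9,566.76 → $9,565; Vance 23,916.89 → $23,915; Andrade 3,188.92 → $3,190.
Rounding difference +$5 on remainder applied to Vance.
Totals: Ibarra $7,600 + $22,320 = $29,920; Tam $7,600 + $9,565 = $17,165; Vance $7,600 + $23,920 = $31,520; Andrade $7,600 + $3,190 = $10,790.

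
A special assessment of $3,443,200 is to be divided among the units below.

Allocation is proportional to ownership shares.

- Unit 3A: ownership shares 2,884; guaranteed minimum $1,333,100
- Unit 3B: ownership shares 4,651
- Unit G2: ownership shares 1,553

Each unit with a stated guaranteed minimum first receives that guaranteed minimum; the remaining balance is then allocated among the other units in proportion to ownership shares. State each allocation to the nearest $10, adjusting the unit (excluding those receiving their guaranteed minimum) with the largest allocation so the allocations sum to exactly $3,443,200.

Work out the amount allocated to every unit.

Unit 3A: $1,333,100; Unit 3B: $1,581,890; Unit G2: $528,210

Fund the minimums — Unit 3A $1,333,100. Residual $2,110,100.
Residual split over remaining ownership shares 6,204: Unit 3B 1,581,894.76 → $1,581,890; Unit G2 528,205.24 → $528,210.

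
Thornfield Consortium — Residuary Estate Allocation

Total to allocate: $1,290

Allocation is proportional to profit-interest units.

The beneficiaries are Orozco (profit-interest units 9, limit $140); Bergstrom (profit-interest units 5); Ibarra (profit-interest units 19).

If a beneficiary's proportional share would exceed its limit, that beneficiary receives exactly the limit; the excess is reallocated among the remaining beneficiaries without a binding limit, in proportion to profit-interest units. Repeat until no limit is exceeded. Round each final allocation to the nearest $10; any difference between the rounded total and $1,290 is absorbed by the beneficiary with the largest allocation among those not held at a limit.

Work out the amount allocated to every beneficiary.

Orozco: $140 | Bergstrom: $240 | Ibarra: $910

Combined profit-interest units = 33.
Unconstrained shares: Orozco 351.82; Bergstrom 195.45; Ibarra 742.73.
Capped: Orozco ($140); residual $1,150 reallocated over remaining profit-interest units 24.
Remaining shares: Bergstrom 239.58 → $240; Ibarra 910.42 → $910.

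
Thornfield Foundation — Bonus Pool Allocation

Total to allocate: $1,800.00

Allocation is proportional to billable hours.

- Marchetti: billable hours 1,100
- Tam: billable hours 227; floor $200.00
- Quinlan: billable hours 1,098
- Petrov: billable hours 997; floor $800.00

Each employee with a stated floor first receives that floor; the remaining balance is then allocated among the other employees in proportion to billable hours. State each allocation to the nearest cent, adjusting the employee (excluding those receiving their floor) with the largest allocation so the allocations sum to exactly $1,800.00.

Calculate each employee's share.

Marchetti: $400.36 | Tam: $200.00 | Quinlan: $399.64 | Petrov: $800.00

Minimums first: Tam $200.00; Petrov $800.00. Remaining pool $800.00.
Remaining pool split over remaining billable hours 2,198: Marchetti 400.3640 → $400.36; Quinlan 399.6360 → $399.64.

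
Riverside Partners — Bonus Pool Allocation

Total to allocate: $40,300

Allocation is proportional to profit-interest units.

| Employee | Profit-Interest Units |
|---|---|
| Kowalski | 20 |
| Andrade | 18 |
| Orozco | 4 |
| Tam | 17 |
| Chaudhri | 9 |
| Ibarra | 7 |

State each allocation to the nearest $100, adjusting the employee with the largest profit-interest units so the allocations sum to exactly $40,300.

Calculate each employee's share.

Combined profit-interest units = 75.
Proportional shares: Kowalski 20/75 × $40,300 = 10,746.67; Andrade 18/75 × $40,300 = 9,672.00; Orozco 4/75 × $40,300 = 2,149.33; Tam 17/75 × $40,300 = 9,134.67; Chaudhri 9/75 × $40,300 = 4,836.00; Ibarra 7/75 × $40,300 = 3,761.33.
After rounding ($100): Kowalski $10,700; Andrade $9,700; Orozco $2,100; Tam $9,100; Chaudhri $4,800; Ibarra $3,800. Sum = $40,200.
Difference $40,300 − $40,200 = +$100 applied to largest profit-interest units (Kowalski): Kowalski becomes $10,800.

Kowalski: $10,800 | Andrade: $9,700 | Orozco: $2,100 | Tam: $9,100 | Chaudhri: $4,800 | Ibarra: $3,800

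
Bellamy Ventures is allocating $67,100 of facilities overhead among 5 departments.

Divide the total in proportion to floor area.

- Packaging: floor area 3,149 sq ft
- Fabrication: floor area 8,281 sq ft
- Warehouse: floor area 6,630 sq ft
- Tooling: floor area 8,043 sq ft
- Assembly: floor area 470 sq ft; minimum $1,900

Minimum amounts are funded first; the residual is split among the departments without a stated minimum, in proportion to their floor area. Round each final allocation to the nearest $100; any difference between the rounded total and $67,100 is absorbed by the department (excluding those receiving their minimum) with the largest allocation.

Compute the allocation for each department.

Minimums first: Assembly $1,900. Remaining pool $65,200.
Remaining pool split over remaining floor area 26,103: Packaging 7,865.56 → $7,900; Fabrication 20,684.26 → $20,700; Warehouse 16,560.40 → $16,600; Tooling 20,089.78 → $20,100.
Rounding difference −$100 applied to Fabrication → $20,600.

Packaging: $7,900; Fabrication: $20,600; Warehouse: $16,600; Tooling: $20,100; Assembly: $1,900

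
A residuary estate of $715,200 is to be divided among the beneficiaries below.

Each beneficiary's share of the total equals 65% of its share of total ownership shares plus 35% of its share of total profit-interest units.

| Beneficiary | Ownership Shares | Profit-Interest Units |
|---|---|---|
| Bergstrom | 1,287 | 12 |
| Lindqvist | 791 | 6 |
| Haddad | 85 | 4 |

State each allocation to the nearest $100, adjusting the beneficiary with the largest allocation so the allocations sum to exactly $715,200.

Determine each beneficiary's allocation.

Totals — ownership shares 2,163, profit-interest units 22.
Composite weights (65% ownership shares + 35% profit-interest units): Bergstrom 0.5777; Lindqvist 0.3332; Haddad 0.0892.
Pro-rata amounts: Bergstrom 413,145.01; Lindqvist 238,273.75; Haddad 63,781.24.
After rounding ($100): Bergstrom $413,100; Lindqvist $238,300; Haddad $63,800. Sum = $715,200.
Sum already equals the total — no adjustment.

Bergstrom: $413,100 · Lindqvist: $238,300 · Haddad: $63,800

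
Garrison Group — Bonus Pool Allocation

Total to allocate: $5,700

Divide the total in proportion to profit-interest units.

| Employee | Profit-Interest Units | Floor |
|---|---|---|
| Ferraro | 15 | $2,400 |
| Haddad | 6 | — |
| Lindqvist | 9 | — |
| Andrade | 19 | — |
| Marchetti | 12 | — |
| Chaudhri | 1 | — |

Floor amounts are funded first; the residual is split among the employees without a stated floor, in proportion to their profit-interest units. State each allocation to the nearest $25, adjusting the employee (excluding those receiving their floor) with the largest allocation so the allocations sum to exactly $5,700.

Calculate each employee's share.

Fund the minimums — Ferraro $2,400. Remaining pool $3,300.
Remaining pool split over remaining profit-interest units 47: Haddad 421.28 → $425; Lindqvist 631.91 → $625; Andrade 1,334.04 → $1,325; Marchetti 842.55 → $850; Chaudhri 70.21 → $75.

Ferraro: $2,400; Haddad: $425; Lindqvist: $625; Andrade: $1,325; Marchetti: $850; Chaudhri: $75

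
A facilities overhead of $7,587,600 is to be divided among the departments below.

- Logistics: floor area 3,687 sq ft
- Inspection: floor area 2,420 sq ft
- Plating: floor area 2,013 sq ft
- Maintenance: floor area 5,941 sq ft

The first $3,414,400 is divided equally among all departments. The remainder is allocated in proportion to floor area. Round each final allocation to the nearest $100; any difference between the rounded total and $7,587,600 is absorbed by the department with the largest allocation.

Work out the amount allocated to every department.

Logistics: $1,947,900; Inspection: $1,571,800; Plating: $1,451,000; Maintenance: $2,616,900

$3,414,400 shared equally gives $853,600 per department.
Remainder $4,173,200 by floor area (total 14,061): Logistics 1,094,274.12 → $1,094,300; Inspection 718,237.96 → $718,200; Plating 597,443.40 → $597,400; Maintenance 1,763,244.52 → $1,763,200.
Rounding difference +$100 on remainder applied to Maintenance.
Totals: Logistics $853,600 + $1,094,300 = $1,947,900; Inspection $853,600 + $718,200 = $1,571,800; Plating $853,600 + $597,400 = $1,451,000; Maintenance $853,600 + $1,763,300 = $2,616,900.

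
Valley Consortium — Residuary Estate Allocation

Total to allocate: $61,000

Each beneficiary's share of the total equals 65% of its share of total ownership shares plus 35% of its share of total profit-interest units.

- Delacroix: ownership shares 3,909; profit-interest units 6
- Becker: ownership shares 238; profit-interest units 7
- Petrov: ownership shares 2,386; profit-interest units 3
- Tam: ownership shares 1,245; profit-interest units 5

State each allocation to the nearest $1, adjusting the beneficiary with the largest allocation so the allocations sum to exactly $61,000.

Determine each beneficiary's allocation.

Ownership shares total 7,778; profit-interest units total 21.
Blended shares (65% ownership shares + 35% profit-interest units): Delacroix 0.4267; Becker 0.1366; Petrov 0.2494; Tam 0.1874.
Proportional shares: Delacroix 26,026.95; Becker 8,329.92; Petrov 15,213.14; Tam 11,429.98.
After rounding ($1): Delacroix $26,027; Becker $8,330; Petrov $15,213; Tam $11,430. Sum = $61,000.
No rounding difference to absorb.

Delacroix: $26,027 | Becker: $8,330 | Petrov: $15,213 | Tam: $11,430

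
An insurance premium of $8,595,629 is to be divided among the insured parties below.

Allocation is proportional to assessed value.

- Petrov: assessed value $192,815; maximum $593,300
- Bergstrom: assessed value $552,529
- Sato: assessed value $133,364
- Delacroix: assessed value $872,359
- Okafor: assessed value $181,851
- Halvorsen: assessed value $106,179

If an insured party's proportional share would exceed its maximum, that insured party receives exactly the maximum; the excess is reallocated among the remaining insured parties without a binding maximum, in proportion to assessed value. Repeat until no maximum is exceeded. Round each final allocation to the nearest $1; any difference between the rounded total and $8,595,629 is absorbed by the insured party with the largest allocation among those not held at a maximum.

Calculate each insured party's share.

Petrov: $593,300 | Bergstrom: $2,394,823 | Sato: $578,039 | Delacroix: $3,781,060 | Okafor: $788,196 | Halvorsen: $460,211

Assessed value total: 2,039,097.
Proportional shares (ignoring caps): Petrov 812,794.20; Bergstrom 2,329,136.03; Sato 562,183.88; Delacroix 3,677,350.47; Okafor 766,576.45; Halvorsen 447,587.97.
Held at cap: Petrov ($593,300); remaining pool $8,002,329 reallocated over remaining assessed value 1,846,282.
Redistributed shares: Bergstrom 2,394,823.13 → $2,394,823; Sato 578,038.79 → $578,039; Delacroix 3,781,060.38 → $3,781,060; Okafor 788,195.70 → $788,196; Halvorsen 460,211.00 → $460,211.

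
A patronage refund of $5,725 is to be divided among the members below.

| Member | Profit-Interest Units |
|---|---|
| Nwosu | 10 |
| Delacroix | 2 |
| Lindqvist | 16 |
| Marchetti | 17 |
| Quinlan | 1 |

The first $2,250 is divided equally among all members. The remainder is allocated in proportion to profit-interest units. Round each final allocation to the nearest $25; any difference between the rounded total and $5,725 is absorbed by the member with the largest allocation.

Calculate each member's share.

Nwosu: $1,200 | Delacroix: $600 | Lindqvist: $1,650 | Marchetti: $1,750 | Quinlan: $525

Equal tier: $2,250 ÷ 5 = $450 apiece.
Remainder $3,475 by profit-interest units (total 46): Nwosu 755.43 → $750; Delacroix 151.09 → $150; Lindqvist 1,208.70 → $1,200; Marchetti 1,284.24 → $1,275; Quinlan 75.54 → $75.
Rounding difference +$25 on remainder applied to Marchetti.
Totals: Nwosu $450 + $750 = $1,200; Delacroix $450 + $150 = $600; Lindqvist $450 + $1,200 = $1,650; Marchetti $450 + $1,300 = $1,750; Quinlan $450 + $75 = $525.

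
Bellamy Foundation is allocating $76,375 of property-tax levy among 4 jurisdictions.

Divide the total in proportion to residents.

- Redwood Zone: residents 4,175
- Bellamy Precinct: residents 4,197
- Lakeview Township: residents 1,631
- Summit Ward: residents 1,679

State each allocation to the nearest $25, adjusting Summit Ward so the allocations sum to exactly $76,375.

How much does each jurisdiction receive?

Combined residents = 11,682.
Raw shares: Redwood Zone 4,175/11,682 × $76,375 = 27,295.47; Bellamy Precinct 4,197/11,682 × $76,375 = 27,439.30; Lakeview Township 1,631/11,682 × $76,375 = 10,663.21; Summit Ward 1,679/11,682 × $76,375 = 10,977.03.
After rounding ($25): Redwood Zone $27,300; Bellamy Precinct $27,450; Lakeview Township $10,675; Summit Ward $10,975. Sum = $76,400.
Difference $76,375 − $76,400 = −$25 applied to Summit Ward: Summit Ward becomes $10,950.

Redwood Zone: $27,300 | Bellamy Precinct: $27,450 | Lakeview Township: $10,675 | Summit Ward: $10,950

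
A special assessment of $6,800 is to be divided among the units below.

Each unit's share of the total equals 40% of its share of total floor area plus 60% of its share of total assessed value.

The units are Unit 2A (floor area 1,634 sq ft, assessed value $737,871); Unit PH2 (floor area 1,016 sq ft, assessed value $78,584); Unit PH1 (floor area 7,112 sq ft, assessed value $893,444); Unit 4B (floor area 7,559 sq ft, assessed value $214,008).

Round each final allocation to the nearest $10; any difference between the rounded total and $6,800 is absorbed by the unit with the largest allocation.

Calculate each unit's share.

Unit 2A: $1,820 · Unit PH2: $330 · Unit PH1: $3,010 · Unit 4B: $1,640

Totals — floor area 17,321, assessed value 1,923,907.
Composite weights (40% floor area + 60% assessed value): Unit 2A 0.2679; Unit PH2 0.0480; Unit PH1 0.4429; Unit 4B 0.2413.
Proportional shares: Unit 2A 1,821.39; Unit PH2 326.20; Unit PH1 3,011.54; Unit 4B 1,640.87.
At nearest $10: Unit 2A $1,820; Unit PH2 $330; Unit PH1 $3,010; Unit 4B $1,640. Sum = $6,800.
Rounded total matches; no reconciliation needed.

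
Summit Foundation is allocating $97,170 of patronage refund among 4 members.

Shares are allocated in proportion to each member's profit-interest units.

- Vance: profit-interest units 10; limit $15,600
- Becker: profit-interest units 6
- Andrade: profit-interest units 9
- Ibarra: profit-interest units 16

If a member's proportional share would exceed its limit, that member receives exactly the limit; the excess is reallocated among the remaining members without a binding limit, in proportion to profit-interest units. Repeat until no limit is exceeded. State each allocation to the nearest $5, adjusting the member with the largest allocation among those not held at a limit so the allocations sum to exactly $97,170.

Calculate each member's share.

Sum of profit-interest units: 41.
Pro-rata shares before constraints: Vance 23,700.00; Becker 14,220.00; Andrade 21,330.00; Ibarra 37,920.00.
Capped: Vance ($15,600); residual $81,570 reallocated over remaining profit-interest units 31.
Shares after redistribution: Becker 15,787.74 → $15,790; Andrade 23,681.61 → $23,680; Ibarra 42,100.65 → $42,100.

Vance: $15,600; Becker: $15,790; Andrade: $23,680; Ibarra: $42,100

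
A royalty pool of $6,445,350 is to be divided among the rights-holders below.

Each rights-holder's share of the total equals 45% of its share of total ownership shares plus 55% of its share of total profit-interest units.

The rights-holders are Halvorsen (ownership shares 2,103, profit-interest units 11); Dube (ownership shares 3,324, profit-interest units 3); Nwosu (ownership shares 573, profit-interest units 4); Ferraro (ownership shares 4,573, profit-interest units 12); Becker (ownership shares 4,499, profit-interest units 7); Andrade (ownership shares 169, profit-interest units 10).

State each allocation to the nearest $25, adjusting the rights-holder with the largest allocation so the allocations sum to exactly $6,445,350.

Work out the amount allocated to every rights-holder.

Halvorsen: $1,229,875 · Dube: $858,850 · Nwosu: $410,750 · Ferraro: $1,775,325 · Becker: $1,384,150 · Andrade: $786,400

Ownership shares total 15,241; profit-interest units total 47.
Combined weights (45% ownership shares + 55% profit-interest units): Halvorsen 0.1908; Dube 0.1332; Nwosu 0.0637; Ferraro 0.2754; Becker 0.2148; Andrade 0.1220.
Proportional shares: Halvorsen 1,229,874.53; Dube 858,839.98; Nwosu 410,740.83; Ferraro 1,775,347.16; Becker 1,384,143.20; Andrade 786,404.29.
After rounding ($25): Halvorsen $1,229,875; Dube $858,850; Nwosu $410,750; Ferraro $1,775,350; Becker $1,384,150; Andrade $786,400. Sum = $6,445,375.
Difference $6,445,350 − $6,445,375 = −$25 applied to largest allocation (Ferraro): Ferraro becomes $1,775,325.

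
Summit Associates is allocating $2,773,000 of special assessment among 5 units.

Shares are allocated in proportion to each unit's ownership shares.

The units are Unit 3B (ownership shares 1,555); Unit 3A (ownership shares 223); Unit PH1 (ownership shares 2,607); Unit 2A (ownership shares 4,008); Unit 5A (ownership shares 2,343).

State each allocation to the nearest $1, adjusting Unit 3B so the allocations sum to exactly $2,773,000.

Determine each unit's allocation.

Unit 3B: $401,640; Unit 3A: $57,599; Unit PH1: $673,362; Unit 2A: $1,035,226; Unit 5A: $605,173

Ownership shares total: 10,736.
Unrounded shares: Unit 3B 1,555/10,736 × $2,773,000 = 401,640.74; Unit 3A 223/10,736 × $2,773,000 = 57,598.64; Unit PH1 2,607/10,736 × $2,773,000 = 673,361.68; Unit 2A 4,008/10,736 × $2,773,000 = 1,035,225.78; Unit 5A 2,343/10,736 × $2,773,000 = 605,173.16.
After rounding ($1): Unit 3B $401,641; Unit 3A $57,599; Unit PH1 $673,362; Unit 2A $1,035,226; Unit 5A $605,173. Sum = $2,773,001.
Difference $2,773,000 − $2,773,001 = −$1 applied to Unit 3B: Unit 3B becomes $401,640.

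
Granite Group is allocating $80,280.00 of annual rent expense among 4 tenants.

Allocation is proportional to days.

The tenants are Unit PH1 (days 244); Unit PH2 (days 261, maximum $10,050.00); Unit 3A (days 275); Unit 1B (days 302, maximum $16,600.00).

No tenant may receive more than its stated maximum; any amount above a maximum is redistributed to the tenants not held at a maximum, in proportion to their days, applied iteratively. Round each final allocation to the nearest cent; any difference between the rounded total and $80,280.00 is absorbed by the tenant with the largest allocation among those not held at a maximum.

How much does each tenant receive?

Days total: 1,082.
Proportional shares (ignoring caps): Unit PH1 18,103.8078; Unit PH2 19,365.1386; Unit 3A 20,403.8817; Unit 1B 22,407.1719.
Capped: Unit PH2 ($10,050.00), Unit 1B ($16,600.00); residual $53,630.00 reallocated over remaining days 519.
Remaining shares: Unit PH1 25,213.3333 → $25,213.33; Unit 3A 28,416.6667 → $28,416.67.

Unit PH1: $25,213.33 · Unit PH2: $10,050.00 · Unit 3A: $28,416.67 · Unit 1B: $16,600.00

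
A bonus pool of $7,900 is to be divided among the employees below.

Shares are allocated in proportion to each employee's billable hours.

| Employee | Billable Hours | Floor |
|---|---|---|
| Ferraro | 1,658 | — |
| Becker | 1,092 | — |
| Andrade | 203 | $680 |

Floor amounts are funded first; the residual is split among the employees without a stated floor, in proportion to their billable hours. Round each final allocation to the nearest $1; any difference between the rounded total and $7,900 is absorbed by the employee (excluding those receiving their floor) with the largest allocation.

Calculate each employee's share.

Fund the minimums — Andrade $680. Remaining pool $7,220.
Remaining pool split over remaining billable hours 2,750: Ferraro 4,353.00 → $4,353; Becker 2,867.00 → $2,867.

Ferraro: $4,353; Becker: $2,867; Andrade: $680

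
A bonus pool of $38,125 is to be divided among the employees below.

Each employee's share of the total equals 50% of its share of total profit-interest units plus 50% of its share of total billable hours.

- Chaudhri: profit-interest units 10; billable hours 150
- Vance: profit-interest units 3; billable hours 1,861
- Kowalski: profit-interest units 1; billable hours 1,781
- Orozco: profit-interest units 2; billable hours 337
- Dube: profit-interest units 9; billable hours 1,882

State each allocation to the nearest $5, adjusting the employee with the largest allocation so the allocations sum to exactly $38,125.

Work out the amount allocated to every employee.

Chaudhri: $8,100; Vance: $8,190; Kowalski: $6,410; Orozco: $2,595; Dube: $12,830

Totals — profit-interest units 25, billable hours 6,011.
Blended shares (50% profit-interest units + 50% billable hours): Chaudhri 0.2125; Vance 0.2148; Kowalski 0.1681; Orozco 0.0680; Dube 0.3365.
Pro-rata amounts: Chaudhri 8,100.69; Vance 8,189.23; Kowalski 6,410.53; Orozco 2,593.72; Dube 12,830.83.
At nearest $5: Chaudhri $8,100; Vance $8,190; Kowalski $6,410; Orozco $2,595; Dube $12,830. Sum = $38,125.
Rounded total matches; no reconciliation needed.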